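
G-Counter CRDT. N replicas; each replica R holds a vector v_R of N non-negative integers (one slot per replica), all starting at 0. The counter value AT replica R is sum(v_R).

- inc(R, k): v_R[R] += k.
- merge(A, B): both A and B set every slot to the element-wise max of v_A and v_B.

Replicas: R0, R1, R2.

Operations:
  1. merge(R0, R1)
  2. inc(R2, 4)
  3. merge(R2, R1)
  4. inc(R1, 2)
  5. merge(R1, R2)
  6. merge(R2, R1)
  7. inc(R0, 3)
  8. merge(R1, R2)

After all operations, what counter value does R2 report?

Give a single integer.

Answer: 6

Derivation:
Op 1: merge R0<->R1 -> R0=(0,0,0) R1=(0,0,0)
Op 2: inc R2 by 4 -> R2=(0,0,4) value=4
Op 3: merge R2<->R1 -> R2=(0,0,4) R1=(0,0,4)
Op 4: inc R1 by 2 -> R1=(0,2,4) value=6
Op 5: merge R1<->R2 -> R1=(0,2,4) R2=(0,2,4)
Op 6: merge R2<->R1 -> R2=(0,2,4) R1=(0,2,4)
Op 7: inc R0 by 3 -> R0=(3,0,0) value=3
Op 8: merge R1<->R2 -> R1=(0,2,4) R2=(0,2,4)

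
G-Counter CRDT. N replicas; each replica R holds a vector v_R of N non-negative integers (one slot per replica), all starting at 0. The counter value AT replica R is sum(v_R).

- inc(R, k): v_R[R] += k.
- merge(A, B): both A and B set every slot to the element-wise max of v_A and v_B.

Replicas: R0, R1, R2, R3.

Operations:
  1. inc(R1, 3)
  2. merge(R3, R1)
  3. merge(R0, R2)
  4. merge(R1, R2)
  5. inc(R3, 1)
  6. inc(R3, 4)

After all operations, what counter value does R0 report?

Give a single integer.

Op 1: inc R1 by 3 -> R1=(0,3,0,0) value=3
Op 2: merge R3<->R1 -> R3=(0,3,0,0) R1=(0,3,0,0)
Op 3: merge R0<->R2 -> R0=(0,0,0,0) R2=(0,0,0,0)
Op 4: merge R1<->R2 -> R1=(0,3,0,0) R2=(0,3,0,0)
Op 5: inc R3 by 1 -> R3=(0,3,0,1) value=4
Op 6: inc R3 by 4 -> R3=(0,3,0,5) value=8

Answer: 0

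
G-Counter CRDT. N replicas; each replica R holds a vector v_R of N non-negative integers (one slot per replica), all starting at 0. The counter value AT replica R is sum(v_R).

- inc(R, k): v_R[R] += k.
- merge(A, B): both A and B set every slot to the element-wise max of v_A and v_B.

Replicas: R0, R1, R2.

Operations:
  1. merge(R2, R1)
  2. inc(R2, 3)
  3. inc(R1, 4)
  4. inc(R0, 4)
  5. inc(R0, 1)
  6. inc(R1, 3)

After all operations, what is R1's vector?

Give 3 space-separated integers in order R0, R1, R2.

Answer: 0 7 0

Derivation:
Op 1: merge R2<->R1 -> R2=(0,0,0) R1=(0,0,0)
Op 2: inc R2 by 3 -> R2=(0,0,3) value=3
Op 3: inc R1 by 4 -> R1=(0,4,0) value=4
Op 4: inc R0 by 4 -> R0=(4,0,0) value=4
Op 5: inc R0 by 1 -> R0=(5,0,0) value=5
Op 6: inc R1 by 3 -> R1=(0,7,0) value=7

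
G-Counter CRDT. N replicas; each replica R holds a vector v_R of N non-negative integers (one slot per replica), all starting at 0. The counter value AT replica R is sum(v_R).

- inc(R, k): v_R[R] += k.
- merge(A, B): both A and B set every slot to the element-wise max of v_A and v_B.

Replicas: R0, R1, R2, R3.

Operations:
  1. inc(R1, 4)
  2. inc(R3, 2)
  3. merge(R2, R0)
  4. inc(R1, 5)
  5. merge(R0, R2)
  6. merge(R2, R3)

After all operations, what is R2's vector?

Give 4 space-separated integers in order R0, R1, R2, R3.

Op 1: inc R1 by 4 -> R1=(0,4,0,0) value=4
Op 2: inc R3 by 2 -> R3=(0,0,0,2) value=2
Op 3: merge R2<->R0 -> R2=(0,0,0,0) R0=(0,0,0,0)
Op 4: inc R1 by 5 -> R1=(0,9,0,0) value=9
Op 5: merge R0<->R2 -> R0=(0,0,0,0) R2=(0,0,0,0)
Op 6: merge R2<->R3 -> R2=(0,0,0,2) R3=(0,0,0,2)

Answer: 0 0 0 2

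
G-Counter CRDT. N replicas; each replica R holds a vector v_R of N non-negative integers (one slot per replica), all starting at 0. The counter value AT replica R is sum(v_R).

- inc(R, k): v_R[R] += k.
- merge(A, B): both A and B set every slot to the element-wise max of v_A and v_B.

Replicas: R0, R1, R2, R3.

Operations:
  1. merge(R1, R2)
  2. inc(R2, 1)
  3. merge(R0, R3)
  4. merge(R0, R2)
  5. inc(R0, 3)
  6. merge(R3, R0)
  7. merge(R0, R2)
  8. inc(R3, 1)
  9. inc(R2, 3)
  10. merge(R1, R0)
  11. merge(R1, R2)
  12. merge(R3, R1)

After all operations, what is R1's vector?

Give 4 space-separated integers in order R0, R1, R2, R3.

Op 1: merge R1<->R2 -> R1=(0,0,0,0) R2=(0,0,0,0)
Op 2: inc R2 by 1 -> R2=(0,0,1,0) value=1
Op 3: merge R0<->R3 -> R0=(0,0,0,0) R3=(0,0,0,0)
Op 4: merge R0<->R2 -> R0=(0,0,1,0) R2=(0,0,1,0)
Op 5: inc R0 by 3 -> R0=(3,0,1,0) value=4
Op 6: merge R3<->R0 -> R3=(3,0,1,0) R0=(3,0,1,0)
Op 7: merge R0<->R2 -> R0=(3,0,1,0) R2=(3,0,1,0)
Op 8: inc R3 by 1 -> R3=(3,0,1,1) value=5
Op 9: inc R2 by 3 -> R2=(3,0,4,0) value=7
Op 10: merge R1<->R0 -> R1=(3,0,1,0) R0=(3,0,1,0)
Op 11: merge R1<->R2 -> R1=(3,0,4,0) R2=(3,0,4,0)
Op 12: merge R3<->R1 -> R3=(3,0,4,1) R1=(3,0,4,1)

Answer: 3 0 4 1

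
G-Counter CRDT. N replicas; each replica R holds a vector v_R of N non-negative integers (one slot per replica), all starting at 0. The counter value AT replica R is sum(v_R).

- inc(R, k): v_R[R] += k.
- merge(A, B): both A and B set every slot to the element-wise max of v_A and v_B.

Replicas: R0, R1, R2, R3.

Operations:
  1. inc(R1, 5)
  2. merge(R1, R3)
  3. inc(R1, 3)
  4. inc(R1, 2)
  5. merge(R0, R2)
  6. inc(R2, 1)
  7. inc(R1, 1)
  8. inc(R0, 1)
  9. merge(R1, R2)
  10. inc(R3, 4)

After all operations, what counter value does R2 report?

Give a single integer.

Answer: 12

Derivation:
Op 1: inc R1 by 5 -> R1=(0,5,0,0) value=5
Op 2: merge R1<->R3 -> R1=(0,5,0,0) R3=(0,5,0,0)
Op 3: inc R1 by 3 -> R1=(0,8,0,0) value=8
Op 4: inc R1 by 2 -> R1=(0,10,0,0) value=10
Op 5: merge R0<->R2 -> R0=(0,0,0,0) R2=(0,0,0,0)
Op 6: inc R2 by 1 -> R2=(0,0,1,0) value=1
Op 7: inc R1 by 1 -> R1=(0,11,0,0) value=11
Op 8: inc R0 by 1 -> R0=(1,0,0,0) value=1
Op 9: merge R1<->R2 -> R1=(0,11,1,0) R2=(0,11,1,0)
Op 10: inc R3 by 4 -> R3=(0,5,0,4) value=9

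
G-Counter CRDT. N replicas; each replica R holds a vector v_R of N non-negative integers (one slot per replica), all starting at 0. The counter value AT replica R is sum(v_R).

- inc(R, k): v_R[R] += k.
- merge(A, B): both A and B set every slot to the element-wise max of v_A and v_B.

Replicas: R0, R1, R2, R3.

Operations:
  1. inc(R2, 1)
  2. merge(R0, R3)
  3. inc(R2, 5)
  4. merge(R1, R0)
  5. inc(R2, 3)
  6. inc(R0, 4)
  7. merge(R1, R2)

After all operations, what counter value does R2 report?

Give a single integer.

Answer: 9

Derivation:
Op 1: inc R2 by 1 -> R2=(0,0,1,0) value=1
Op 2: merge R0<->R3 -> R0=(0,0,0,0) R3=(0,0,0,0)
Op 3: inc R2 by 5 -> R2=(0,0,6,0) value=6
Op 4: merge R1<->R0 -> R1=(0,0,0,0) R0=(0,0,0,0)
Op 5: inc R2 by 3 -> R2=(0,0,9,0) value=9
Op 6: inc R0 by 4 -> R0=(4,0,0,0) value=4
Op 7: merge R1<->R2 -> R1=(0,0,9,0) R2=(0,0,9,0)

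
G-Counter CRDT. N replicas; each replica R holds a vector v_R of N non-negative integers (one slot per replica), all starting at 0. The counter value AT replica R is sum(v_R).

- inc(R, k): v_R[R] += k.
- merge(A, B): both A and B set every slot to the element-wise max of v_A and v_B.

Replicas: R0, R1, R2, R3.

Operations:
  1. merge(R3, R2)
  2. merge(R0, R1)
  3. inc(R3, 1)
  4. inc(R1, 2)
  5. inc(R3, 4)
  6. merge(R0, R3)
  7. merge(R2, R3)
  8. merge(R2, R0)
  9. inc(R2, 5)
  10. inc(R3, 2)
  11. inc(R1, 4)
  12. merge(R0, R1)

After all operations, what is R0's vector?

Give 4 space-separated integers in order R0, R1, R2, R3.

Answer: 0 6 0 5

Derivation:
Op 1: merge R3<->R2 -> R3=(0,0,0,0) R2=(0,0,0,0)
Op 2: merge R0<->R1 -> R0=(0,0,0,0) R1=(0,0,0,0)
Op 3: inc R3 by 1 -> R3=(0,0,0,1) value=1
Op 4: inc R1 by 2 -> R1=(0,2,0,0) value=2
Op 5: inc R3 by 4 -> R3=(0,0,0,5) value=5
Op 6: merge R0<->R3 -> R0=(0,0,0,5) R3=(0,0,0,5)
Op 7: merge R2<->R3 -> R2=(0,0,0,5) R3=(0,0,0,5)
Op 8: merge R2<->R0 -> R2=(0,0,0,5) R0=(0,0,0,5)
Op 9: inc R2 by 5 -> R2=(0,0,5,5) value=10
Op 10: inc R3 by 2 -> R3=(0,0,0,7) value=7
Op 11: inc R1 by 4 -> R1=(0,6,0,0) value=6
Op 12: merge R0<->R1 -> R0=(0,6,0,5) R1=(0,6,0,5)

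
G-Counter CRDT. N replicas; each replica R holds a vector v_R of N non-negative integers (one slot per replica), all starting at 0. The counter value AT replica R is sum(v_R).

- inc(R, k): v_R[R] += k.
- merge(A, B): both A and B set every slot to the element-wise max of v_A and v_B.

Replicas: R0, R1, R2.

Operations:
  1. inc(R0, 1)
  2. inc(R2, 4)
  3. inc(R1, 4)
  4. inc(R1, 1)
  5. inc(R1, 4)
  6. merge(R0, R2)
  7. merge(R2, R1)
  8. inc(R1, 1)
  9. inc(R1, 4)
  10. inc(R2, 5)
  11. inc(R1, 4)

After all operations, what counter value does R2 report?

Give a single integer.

Answer: 19

Derivation:
Op 1: inc R0 by 1 -> R0=(1,0,0) value=1
Op 2: inc R2 by 4 -> R2=(0,0,4) value=4
Op 3: inc R1 by 4 -> R1=(0,4,0) value=4
Op 4: inc R1 by 1 -> R1=(0,5,0) value=5
Op 5: inc R1 by 4 -> R1=(0,9,0) value=9
Op 6: merge R0<->R2 -> R0=(1,0,4) R2=(1,0,4)
Op 7: merge R2<->R1 -> R2=(1,9,4) R1=(1,9,4)
Op 8: inc R1 by 1 -> R1=(1,10,4) value=15
Op 9: inc R1 by 4 -> R1=(1,14,4) value=19
Op 10: inc R2 by 5 -> R2=(1,9,9) value=19
Op 11: inc R1 by 4 -> R1=(1,18,4) value=23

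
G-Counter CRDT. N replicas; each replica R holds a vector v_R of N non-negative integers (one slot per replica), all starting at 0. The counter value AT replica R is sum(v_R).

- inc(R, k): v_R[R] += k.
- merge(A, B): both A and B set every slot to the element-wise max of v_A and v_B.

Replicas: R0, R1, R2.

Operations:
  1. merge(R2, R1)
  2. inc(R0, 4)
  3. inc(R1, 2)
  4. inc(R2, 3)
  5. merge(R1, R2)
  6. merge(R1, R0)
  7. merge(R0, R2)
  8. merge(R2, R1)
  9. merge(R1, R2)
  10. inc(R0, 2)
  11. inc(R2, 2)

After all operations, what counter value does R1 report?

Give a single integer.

Op 1: merge R2<->R1 -> R2=(0,0,0) R1=(0,0,0)
Op 2: inc R0 by 4 -> R0=(4,0,0) value=4
Op 3: inc R1 by 2 -> R1=(0,2,0) value=2
Op 4: inc R2 by 3 -> R2=(0,0,3) value=3
Op 5: merge R1<->R2 -> R1=(0,2,3) R2=(0,2,3)
Op 6: merge R1<->R0 -> R1=(4,2,3) R0=(4,2,3)
Op 7: merge R0<->R2 -> R0=(4,2,3) R2=(4,2,3)
Op 8: merge R2<->R1 -> R2=(4,2,3) R1=(4,2,3)
Op 9: merge R1<->R2 -> R1=(4,2,3) R2=(4,2,3)
Op 10: inc R0 by 2 -> R0=(6,2,3) value=11
Op 11: inc R2 by 2 -> R2=(4,2,5) value=11

Answer: 9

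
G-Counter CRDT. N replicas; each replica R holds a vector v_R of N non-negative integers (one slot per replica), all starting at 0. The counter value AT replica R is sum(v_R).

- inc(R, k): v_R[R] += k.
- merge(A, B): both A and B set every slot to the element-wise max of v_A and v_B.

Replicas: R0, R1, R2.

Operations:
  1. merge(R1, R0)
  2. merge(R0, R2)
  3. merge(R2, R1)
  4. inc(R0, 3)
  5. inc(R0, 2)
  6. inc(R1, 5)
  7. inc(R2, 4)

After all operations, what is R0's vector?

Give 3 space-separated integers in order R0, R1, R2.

Answer: 5 0 0

Derivation:
Op 1: merge R1<->R0 -> R1=(0,0,0) R0=(0,0,0)
Op 2: merge R0<->R2 -> R0=(0,0,0) R2=(0,0,0)
Op 3: merge R2<->R1 -> R2=(0,0,0) R1=(0,0,0)
Op 4: inc R0 by 3 -> R0=(3,0,0) value=3
Op 5: inc R0 by 2 -> R0=(5,0,0) value=5
Op 6: inc R1 by 5 -> R1=(0,5,0) value=5
Op 7: inc R2 by 4 -> R2=(0,0,4) value=4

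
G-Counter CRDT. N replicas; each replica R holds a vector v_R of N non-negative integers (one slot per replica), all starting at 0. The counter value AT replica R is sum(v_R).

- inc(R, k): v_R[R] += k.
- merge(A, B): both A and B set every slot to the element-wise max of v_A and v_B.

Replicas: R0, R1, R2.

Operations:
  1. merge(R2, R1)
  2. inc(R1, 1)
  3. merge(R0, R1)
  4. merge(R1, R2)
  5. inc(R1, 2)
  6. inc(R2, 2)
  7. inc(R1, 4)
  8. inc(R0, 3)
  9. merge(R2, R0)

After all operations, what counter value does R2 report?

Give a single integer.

Op 1: merge R2<->R1 -> R2=(0,0,0) R1=(0,0,0)
Op 2: inc R1 by 1 -> R1=(0,1,0) value=1
Op 3: merge R0<->R1 -> R0=(0,1,0) R1=(0,1,0)
Op 4: merge R1<->R2 -> R1=(0,1,0) R2=(0,1,0)
Op 5: inc R1 by 2 -> R1=(0,3,0) value=3
Op 6: inc R2 by 2 -> R2=(0,1,2) value=3
Op 7: inc R1 by 4 -> R1=(0,7,0) value=7
Op 8: inc R0 by 3 -> R0=(3,1,0) value=4
Op 9: merge R2<->R0 -> R2=(3,1,2) R0=(3,1,2)

Answer: 6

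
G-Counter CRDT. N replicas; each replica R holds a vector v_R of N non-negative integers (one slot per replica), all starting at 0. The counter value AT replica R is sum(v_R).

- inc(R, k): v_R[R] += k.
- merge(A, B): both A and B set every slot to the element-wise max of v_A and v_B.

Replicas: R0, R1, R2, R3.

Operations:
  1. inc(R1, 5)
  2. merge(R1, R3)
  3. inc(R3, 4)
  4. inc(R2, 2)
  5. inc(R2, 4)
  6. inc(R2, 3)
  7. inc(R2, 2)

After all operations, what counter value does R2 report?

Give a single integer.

Answer: 11

Derivation:
Op 1: inc R1 by 5 -> R1=(0,5,0,0) value=5
Op 2: merge R1<->R3 -> R1=(0,5,0,0) R3=(0,5,0,0)
Op 3: inc R3 by 4 -> R3=(0,5,0,4) value=9
Op 4: inc R2 by 2 -> R2=(0,0,2,0) value=2
Op 5: inc R2 by 4 -> R2=(0,0,6,0) value=6
Op 6: inc R2 by 3 -> R2=(0,0,9,0) value=9
Op 7: inc R2 by 2 -> R2=(0,0,11,0) value=11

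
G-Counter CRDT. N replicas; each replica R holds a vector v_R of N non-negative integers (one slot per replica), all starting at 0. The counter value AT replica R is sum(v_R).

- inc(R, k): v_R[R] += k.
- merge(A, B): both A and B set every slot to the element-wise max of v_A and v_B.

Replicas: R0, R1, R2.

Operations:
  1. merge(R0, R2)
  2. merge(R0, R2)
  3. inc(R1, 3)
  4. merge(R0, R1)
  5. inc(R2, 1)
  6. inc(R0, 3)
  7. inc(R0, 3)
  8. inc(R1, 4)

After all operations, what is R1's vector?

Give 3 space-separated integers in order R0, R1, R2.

Answer: 0 7 0

Derivation:
Op 1: merge R0<->R2 -> R0=(0,0,0) R2=(0,0,0)
Op 2: merge R0<->R2 -> R0=(0,0,0) R2=(0,0,0)
Op 3: inc R1 by 3 -> R1=(0,3,0) value=3
Op 4: merge R0<->R1 -> R0=(0,3,0) R1=(0,3,0)
Op 5: inc R2 by 1 -> R2=(0,0,1) value=1
Op 6: inc R0 by 3 -> R0=(3,3,0) value=6
Op 7: inc R0 by 3 -> R0=(6,3,0) value=9
Op 8: inc R1 by 4 -> R1=(0,7,0) value=7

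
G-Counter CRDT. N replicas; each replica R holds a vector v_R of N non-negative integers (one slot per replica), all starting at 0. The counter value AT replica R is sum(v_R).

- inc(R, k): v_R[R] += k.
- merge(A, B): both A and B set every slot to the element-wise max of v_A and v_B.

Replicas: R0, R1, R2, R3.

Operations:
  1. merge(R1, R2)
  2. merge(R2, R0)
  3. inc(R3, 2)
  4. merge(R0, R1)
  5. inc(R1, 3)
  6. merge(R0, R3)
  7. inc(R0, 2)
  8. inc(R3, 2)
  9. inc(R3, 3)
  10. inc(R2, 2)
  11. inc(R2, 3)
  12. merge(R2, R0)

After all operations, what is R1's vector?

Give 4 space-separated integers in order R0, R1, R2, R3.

Op 1: merge R1<->R2 -> R1=(0,0,0,0) R2=(0,0,0,0)
Op 2: merge R2<->R0 -> R2=(0,0,0,0) R0=(0,0,0,0)
Op 3: inc R3 by 2 -> R3=(0,0,0,2) value=2
Op 4: merge R0<->R1 -> R0=(0,0,0,0) R1=(0,0,0,0)
Op 5: inc R1 by 3 -> R1=(0,3,0,0) value=3
Op 6: merge R0<->R3 -> R0=(0,0,0,2) R3=(0,0,0,2)
Op 7: inc R0 by 2 -> R0=(2,0,0,2) value=4
Op 8: inc R3 by 2 -> R3=(0,0,0,4) value=4
Op 9: inc R3 by 3 -> R3=(0,0,0,7) value=7
Op 10: inc R2 by 2 -> R2=(0,0,2,0) value=2
Op 11: inc R2 by 3 -> R2=(0,0,5,0) value=5
Op 12: merge R2<->R0 -> R2=(2,0,5,2) R0=(2,0,5,2)

Answer: 0 3 0 0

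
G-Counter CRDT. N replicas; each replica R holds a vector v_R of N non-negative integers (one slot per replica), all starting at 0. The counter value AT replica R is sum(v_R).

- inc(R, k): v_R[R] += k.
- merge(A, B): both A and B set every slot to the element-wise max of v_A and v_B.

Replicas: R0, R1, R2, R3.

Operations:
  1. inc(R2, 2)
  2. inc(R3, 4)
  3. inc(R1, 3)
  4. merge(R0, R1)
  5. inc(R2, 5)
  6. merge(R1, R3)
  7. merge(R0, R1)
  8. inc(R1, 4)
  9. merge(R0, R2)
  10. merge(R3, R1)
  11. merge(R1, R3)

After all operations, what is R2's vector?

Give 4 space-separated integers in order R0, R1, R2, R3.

Answer: 0 3 7 4

Derivation:
Op 1: inc R2 by 2 -> R2=(0,0,2,0) value=2
Op 2: inc R3 by 4 -> R3=(0,0,0,4) value=4
Op 3: inc R1 by 3 -> R1=(0,3,0,0) value=3
Op 4: merge R0<->R1 -> R0=(0,3,0,0) R1=(0,3,0,0)
Op 5: inc R2 by 5 -> R2=(0,0,7,0) value=7
Op 6: merge R1<->R3 -> R1=(0,3,0,4) R3=(0,3,0,4)
Op 7: merge R0<->R1 -> R0=(0,3,0,4) R1=(0,3,0,4)
Op 8: inc R1 by 4 -> R1=(0,7,0,4) value=11
Op 9: merge R0<->R2 -> R0=(0,3,7,4) R2=(0,3,7,4)
Op 10: merge R3<->R1 -> R3=(0,7,0,4) R1=(0,7,0,4)
Op 11: merge R1<->R3 -> R1=(0,7,0,4) R3=(0,7,0,4)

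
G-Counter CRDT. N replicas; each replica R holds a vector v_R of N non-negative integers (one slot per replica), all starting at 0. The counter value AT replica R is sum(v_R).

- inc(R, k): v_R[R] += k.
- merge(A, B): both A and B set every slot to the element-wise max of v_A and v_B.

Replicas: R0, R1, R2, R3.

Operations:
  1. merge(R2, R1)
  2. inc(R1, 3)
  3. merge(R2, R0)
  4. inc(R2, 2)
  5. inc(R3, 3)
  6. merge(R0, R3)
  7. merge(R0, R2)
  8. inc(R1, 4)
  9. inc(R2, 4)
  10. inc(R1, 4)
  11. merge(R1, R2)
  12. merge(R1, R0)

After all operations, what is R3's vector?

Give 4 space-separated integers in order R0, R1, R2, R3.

Answer: 0 0 0 3

Derivation:
Op 1: merge R2<->R1 -> R2=(0,0,0,0) R1=(0,0,0,0)
Op 2: inc R1 by 3 -> R1=(0,3,0,0) value=3
Op 3: merge R2<->R0 -> R2=(0,0,0,0) R0=(0,0,0,0)
Op 4: inc R2 by 2 -> R2=(0,0,2,0) value=2
Op 5: inc R3 by 3 -> R3=(0,0,0,3) value=3
Op 6: merge R0<->R3 -> R0=(0,0,0,3) R3=(0,0,0,3)
Op 7: merge R0<->R2 -> R0=(0,0,2,3) R2=(0,0,2,3)
Op 8: inc R1 by 4 -> R1=(0,7,0,0) value=7
Op 9: inc R2 by 4 -> R2=(0,0,6,3) value=9
Op 10: inc R1 by 4 -> R1=(0,11,0,0) value=11
Op 11: merge R1<->R2 -> R1=(0,11,6,3) R2=(0,11,6,3)
Op 12: merge R1<->R0 -> R1=(0,11,6,3) R0=(0,11,6,3)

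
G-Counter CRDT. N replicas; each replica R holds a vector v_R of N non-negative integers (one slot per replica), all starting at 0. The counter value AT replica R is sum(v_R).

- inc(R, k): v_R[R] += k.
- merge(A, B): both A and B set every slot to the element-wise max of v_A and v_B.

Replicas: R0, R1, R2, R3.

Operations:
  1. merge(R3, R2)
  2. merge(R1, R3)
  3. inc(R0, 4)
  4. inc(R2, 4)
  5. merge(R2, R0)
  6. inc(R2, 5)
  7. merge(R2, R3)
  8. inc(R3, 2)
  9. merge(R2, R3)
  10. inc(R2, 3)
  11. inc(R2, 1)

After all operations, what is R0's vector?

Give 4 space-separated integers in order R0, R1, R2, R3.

Answer: 4 0 4 0

Derivation:
Op 1: merge R3<->R2 -> R3=(0,0,0,0) R2=(0,0,0,0)
Op 2: merge R1<->R3 -> R1=(0,0,0,0) R3=(0,0,0,0)
Op 3: inc R0 by 4 -> R0=(4,0,0,0) value=4
Op 4: inc R2 by 4 -> R2=(0,0,4,0) value=4
Op 5: merge R2<->R0 -> R2=(4,0,4,0) R0=(4,0,4,0)
Op 6: inc R2 by 5 -> R2=(4,0,9,0) value=13
Op 7: merge R2<->R3 -> R2=(4,0,9,0) R3=(4,0,9,0)
Op 8: inc R3 by 2 -> R3=(4,0,9,2) value=15
Op 9: merge R2<->R3 -> R2=(4,0,9,2) R3=(4,0,9,2)
Op 10: inc R2 by 3 -> R2=(4,0,12,2) value=18
Op 11: inc R2 by 1 -> R2=(4,0,13,2) value=19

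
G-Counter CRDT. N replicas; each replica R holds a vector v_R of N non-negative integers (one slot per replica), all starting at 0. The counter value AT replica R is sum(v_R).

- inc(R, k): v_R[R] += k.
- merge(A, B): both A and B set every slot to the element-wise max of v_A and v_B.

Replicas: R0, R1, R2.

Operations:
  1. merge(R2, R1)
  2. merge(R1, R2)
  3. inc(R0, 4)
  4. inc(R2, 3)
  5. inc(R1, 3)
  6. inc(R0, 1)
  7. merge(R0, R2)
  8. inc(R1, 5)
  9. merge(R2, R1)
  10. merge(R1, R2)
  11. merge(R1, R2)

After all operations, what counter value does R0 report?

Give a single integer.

Op 1: merge R2<->R1 -> R2=(0,0,0) R1=(0,0,0)
Op 2: merge R1<->R2 -> R1=(0,0,0) R2=(0,0,0)
Op 3: inc R0 by 4 -> R0=(4,0,0) value=4
Op 4: inc R2 by 3 -> R2=(0,0,3) value=3
Op 5: inc R1 by 3 -> R1=(0,3,0) value=3
Op 6: inc R0 by 1 -> R0=(5,0,0) value=5
Op 7: merge R0<->R2 -> R0=(5,0,3) R2=(5,0,3)
Op 8: inc R1 by 5 -> R1=(0,8,0) value=8
Op 9: merge R2<->R1 -> R2=(5,8,3) R1=(5,8,3)
Op 10: merge R1<->R2 -> R1=(5,8,3) R2=(5,8,3)
Op 11: merge R1<->R2 -> R1=(5,8,3) R2=(5,8,3)

Answer: 8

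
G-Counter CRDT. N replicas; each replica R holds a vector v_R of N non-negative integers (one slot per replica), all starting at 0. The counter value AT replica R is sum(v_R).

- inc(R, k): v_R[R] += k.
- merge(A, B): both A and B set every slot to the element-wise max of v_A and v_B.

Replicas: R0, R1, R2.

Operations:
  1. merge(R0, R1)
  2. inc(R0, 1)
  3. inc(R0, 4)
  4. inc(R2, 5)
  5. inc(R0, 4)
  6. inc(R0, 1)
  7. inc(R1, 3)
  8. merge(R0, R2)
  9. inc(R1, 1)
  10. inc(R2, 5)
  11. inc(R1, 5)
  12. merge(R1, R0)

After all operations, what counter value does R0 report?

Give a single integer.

Op 1: merge R0<->R1 -> R0=(0,0,0) R1=(0,0,0)
Op 2: inc R0 by 1 -> R0=(1,0,0) value=1
Op 3: inc R0 by 4 -> R0=(5,0,0) value=5
Op 4: inc R2 by 5 -> R2=(0,0,5) value=5
Op 5: inc R0 by 4 -> R0=(9,0,0) value=9
Op 6: inc R0 by 1 -> R0=(10,0,0) value=10
Op 7: inc R1 by 3 -> R1=(0,3,0) value=3
Op 8: merge R0<->R2 -> R0=(10,0,5) R2=(10,0,5)
Op 9: inc R1 by 1 -> R1=(0,4,0) value=4
Op 10: inc R2 by 5 -> R2=(10,0,10) value=20
Op 11: inc R1 by 5 -> R1=(0,9,0) value=9
Op 12: merge R1<->R0 -> R1=(10,9,5) R0=(10,9,5)

Answer: 24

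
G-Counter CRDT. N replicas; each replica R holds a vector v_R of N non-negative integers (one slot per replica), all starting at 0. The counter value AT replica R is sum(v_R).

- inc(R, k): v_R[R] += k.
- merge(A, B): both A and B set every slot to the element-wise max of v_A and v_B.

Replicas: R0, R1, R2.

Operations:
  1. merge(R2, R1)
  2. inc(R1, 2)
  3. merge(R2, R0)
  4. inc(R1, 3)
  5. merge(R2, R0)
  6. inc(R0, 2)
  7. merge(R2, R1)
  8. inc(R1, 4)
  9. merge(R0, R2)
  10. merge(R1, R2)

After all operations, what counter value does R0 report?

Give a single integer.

Op 1: merge R2<->R1 -> R2=(0,0,0) R1=(0,0,0)
Op 2: inc R1 by 2 -> R1=(0,2,0) value=2
Op 3: merge R2<->R0 -> R2=(0,0,0) R0=(0,0,0)
Op 4: inc R1 by 3 -> R1=(0,5,0) value=5
Op 5: merge R2<->R0 -> R2=(0,0,0) R0=(0,0,0)
Op 6: inc R0 by 2 -> R0=(2,0,0) value=2
Op 7: merge R2<->R1 -> R2=(0,5,0) R1=(0,5,0)
Op 8: inc R1 by 4 -> R1=(0,9,0) value=9
Op 9: merge R0<->R2 -> R0=(2,5,0) R2=(2,5,0)
Op 10: merge R1<->R2 -> R1=(2,9,0) R2=(2,9,0)

Answer: 7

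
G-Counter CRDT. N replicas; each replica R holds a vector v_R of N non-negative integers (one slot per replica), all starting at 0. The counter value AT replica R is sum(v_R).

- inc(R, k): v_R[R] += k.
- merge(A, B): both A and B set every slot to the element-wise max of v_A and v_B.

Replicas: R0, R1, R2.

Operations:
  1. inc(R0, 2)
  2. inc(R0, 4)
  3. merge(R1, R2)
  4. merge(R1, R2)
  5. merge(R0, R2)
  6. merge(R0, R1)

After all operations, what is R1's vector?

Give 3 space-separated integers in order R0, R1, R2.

Answer: 6 0 0

Derivation:
Op 1: inc R0 by 2 -> R0=(2,0,0) value=2
Op 2: inc R0 by 4 -> R0=(6,0,0) value=6
Op 3: merge R1<->R2 -> R1=(0,0,0) R2=(0,0,0)
Op 4: merge R1<->R2 -> R1=(0,0,0) R2=(0,0,0)
Op 5: merge R0<->R2 -> R0=(6,0,0) R2=(6,0,0)
Op 6: merge R0<->R1 -> R0=(6,0,0) R1=(6,0,0)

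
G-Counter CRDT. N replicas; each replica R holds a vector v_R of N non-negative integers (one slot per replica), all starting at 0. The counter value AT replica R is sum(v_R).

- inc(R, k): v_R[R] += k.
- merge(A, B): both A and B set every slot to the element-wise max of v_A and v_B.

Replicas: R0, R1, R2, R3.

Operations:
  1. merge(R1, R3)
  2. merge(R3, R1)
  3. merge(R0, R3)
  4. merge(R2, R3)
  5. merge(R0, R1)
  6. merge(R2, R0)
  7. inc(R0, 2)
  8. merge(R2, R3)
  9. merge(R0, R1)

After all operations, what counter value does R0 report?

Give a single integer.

Op 1: merge R1<->R3 -> R1=(0,0,0,0) R3=(0,0,0,0)
Op 2: merge R3<->R1 -> R3=(0,0,0,0) R1=(0,0,0,0)
Op 3: merge R0<->R3 -> R0=(0,0,0,0) R3=(0,0,0,0)
Op 4: merge R2<->R3 -> R2=(0,0,0,0) R3=(0,0,0,0)
Op 5: merge R0<->R1 -> R0=(0,0,0,0) R1=(0,0,0,0)
Op 6: merge R2<->R0 -> R2=(0,0,0,0) R0=(0,0,0,0)
Op 7: inc R0 by 2 -> R0=(2,0,0,0) value=2
Op 8: merge R2<->R3 -> R2=(0,0,0,0) R3=(0,0,0,0)
Op 9: merge R0<->R1 -> R0=(2,0,0,0) R1=(2,0,0,0)

Answer: 2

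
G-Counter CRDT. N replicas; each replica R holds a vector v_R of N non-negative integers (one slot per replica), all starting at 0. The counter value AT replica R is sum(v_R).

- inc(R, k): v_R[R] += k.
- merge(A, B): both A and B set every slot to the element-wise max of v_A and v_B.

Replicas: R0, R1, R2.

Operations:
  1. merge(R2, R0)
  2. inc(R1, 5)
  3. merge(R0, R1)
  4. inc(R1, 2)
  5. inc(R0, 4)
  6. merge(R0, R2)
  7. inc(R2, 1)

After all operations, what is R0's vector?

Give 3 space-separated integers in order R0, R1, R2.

Op 1: merge R2<->R0 -> R2=(0,0,0) R0=(0,0,0)
Op 2: inc R1 by 5 -> R1=(0,5,0) value=5
Op 3: merge R0<->R1 -> R0=(0,5,0) R1=(0,5,0)
Op 4: inc R1 by 2 -> R1=(0,7,0) value=7
Op 5: inc R0 by 4 -> R0=(4,5,0) value=9
Op 6: merge R0<->R2 -> R0=(4,5,0) R2=(4,5,0)
Op 7: inc R2 by 1 -> R2=(4,5,1) value=10

Answer: 4 5 0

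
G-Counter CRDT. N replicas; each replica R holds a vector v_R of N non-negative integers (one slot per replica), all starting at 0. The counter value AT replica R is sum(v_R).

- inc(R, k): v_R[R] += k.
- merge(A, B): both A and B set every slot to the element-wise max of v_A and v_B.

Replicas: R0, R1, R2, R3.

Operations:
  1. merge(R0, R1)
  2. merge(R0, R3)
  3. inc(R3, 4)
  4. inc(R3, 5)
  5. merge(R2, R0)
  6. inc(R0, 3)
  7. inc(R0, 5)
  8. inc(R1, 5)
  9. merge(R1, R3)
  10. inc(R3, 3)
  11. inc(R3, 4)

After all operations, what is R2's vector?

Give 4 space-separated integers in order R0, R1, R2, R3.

Op 1: merge R0<->R1 -> R0=(0,0,0,0) R1=(0,0,0,0)
Op 2: merge R0<->R3 -> R0=(0,0,0,0) R3=(0,0,0,0)
Op 3: inc R3 by 4 -> R3=(0,0,0,4) value=4
Op 4: inc R3 by 5 -> R3=(0,0,0,9) value=9
Op 5: merge R2<->R0 -> R2=(0,0,0,0) R0=(0,0,0,0)
Op 6: inc R0 by 3 -> R0=(3,0,0,0) value=3
Op 7: inc R0 by 5 -> R0=(8,0,0,0) value=8
Op 8: inc R1 by 5 -> R1=(0,5,0,0) value=5
Op 9: merge R1<->R3 -> R1=(0,5,0,9) R3=(0,5,0,9)
Op 10: inc R3 by 3 -> R3=(0,5,0,12) value=17
Op 11: inc R3 by 4 -> R3=(0,5,0,16) value=21

Answer: 0 0 0 0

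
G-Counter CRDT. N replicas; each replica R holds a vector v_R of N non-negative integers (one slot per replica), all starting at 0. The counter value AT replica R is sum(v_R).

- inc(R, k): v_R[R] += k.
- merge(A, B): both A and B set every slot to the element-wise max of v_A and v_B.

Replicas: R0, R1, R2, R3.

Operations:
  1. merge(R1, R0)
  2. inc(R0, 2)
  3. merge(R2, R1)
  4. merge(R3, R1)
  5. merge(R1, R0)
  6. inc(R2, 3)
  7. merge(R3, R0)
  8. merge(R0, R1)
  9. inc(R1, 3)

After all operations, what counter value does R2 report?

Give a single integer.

Answer: 3

Derivation:
Op 1: merge R1<->R0 -> R1=(0,0,0,0) R0=(0,0,0,0)
Op 2: inc R0 by 2 -> R0=(2,0,0,0) value=2
Op 3: merge R2<->R1 -> R2=(0,0,0,0) R1=(0,0,0,0)
Op 4: merge R3<->R1 -> R3=(0,0,0,0) R1=(0,0,0,0)
Op 5: merge R1<->R0 -> R1=(2,0,0,0) R0=(2,0,0,0)
Op 6: inc R2 by 3 -> R2=(0,0,3,0) value=3
Op 7: merge R3<->R0 -> R3=(2,0,0,0) R0=(2,0,0,0)
Op 8: merge R0<->R1 -> R0=(2,0,0,0) R1=(2,0,0,0)
Op 9: inc R1 by 3 -> R1=(2,3,0,0) value=5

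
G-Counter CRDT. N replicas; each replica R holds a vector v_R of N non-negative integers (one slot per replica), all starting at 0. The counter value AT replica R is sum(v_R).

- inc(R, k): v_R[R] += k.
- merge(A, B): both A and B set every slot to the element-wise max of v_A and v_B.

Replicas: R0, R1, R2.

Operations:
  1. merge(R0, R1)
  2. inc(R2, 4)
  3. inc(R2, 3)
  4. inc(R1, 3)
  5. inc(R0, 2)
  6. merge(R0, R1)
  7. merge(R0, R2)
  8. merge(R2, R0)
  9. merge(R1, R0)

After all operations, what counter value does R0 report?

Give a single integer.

Op 1: merge R0<->R1 -> R0=(0,0,0) R1=(0,0,0)
Op 2: inc R2 by 4 -> R2=(0,0,4) value=4
Op 3: inc R2 by 3 -> R2=(0,0,7) value=7
Op 4: inc R1 by 3 -> R1=(0,3,0) value=3
Op 5: inc R0 by 2 -> R0=(2,0,0) value=2
Op 6: merge R0<->R1 -> R0=(2,3,0) R1=(2,3,0)
Op 7: merge R0<->R2 -> R0=(2,3,7) R2=(2,3,7)
Op 8: merge R2<->R0 -> R2=(2,3,7) R0=(2,3,7)
Op 9: merge R1<->R0 -> R1=(2,3,7) R0=(2,3,7)

Answer: 12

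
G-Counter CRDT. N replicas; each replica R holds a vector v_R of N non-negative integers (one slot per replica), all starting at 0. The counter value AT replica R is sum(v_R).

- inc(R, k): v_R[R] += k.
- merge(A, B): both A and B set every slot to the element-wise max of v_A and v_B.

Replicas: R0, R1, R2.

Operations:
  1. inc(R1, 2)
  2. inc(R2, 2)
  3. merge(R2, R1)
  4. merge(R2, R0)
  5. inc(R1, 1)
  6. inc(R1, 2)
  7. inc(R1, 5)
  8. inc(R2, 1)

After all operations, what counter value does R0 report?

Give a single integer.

Answer: 4

Derivation:
Op 1: inc R1 by 2 -> R1=(0,2,0) value=2
Op 2: inc R2 by 2 -> R2=(0,0,2) value=2
Op 3: merge R2<->R1 -> R2=(0,2,2) R1=(0,2,2)
Op 4: merge R2<->R0 -> R2=(0,2,2) R0=(0,2,2)
Op 5: inc R1 by 1 -> R1=(0,3,2) value=5
Op 6: inc R1 by 2 -> R1=(0,5,2) value=7
Op 7: inc R1 by 5 -> R1=(0,10,2) value=12
Op 8: inc R2 by 1 -> R2=(0,2,3) value=5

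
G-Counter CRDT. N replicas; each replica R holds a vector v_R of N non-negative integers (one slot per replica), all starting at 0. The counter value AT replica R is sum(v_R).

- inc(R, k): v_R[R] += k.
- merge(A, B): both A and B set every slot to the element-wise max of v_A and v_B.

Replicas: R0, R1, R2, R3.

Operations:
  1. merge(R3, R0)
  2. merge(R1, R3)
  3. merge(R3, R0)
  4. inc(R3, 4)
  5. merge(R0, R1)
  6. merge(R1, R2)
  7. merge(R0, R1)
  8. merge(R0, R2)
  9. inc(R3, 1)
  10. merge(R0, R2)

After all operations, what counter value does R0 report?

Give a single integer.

Answer: 0

Derivation:
Op 1: merge R3<->R0 -> R3=(0,0,0,0) R0=(0,0,0,0)
Op 2: merge R1<->R3 -> R1=(0,0,0,0) R3=(0,0,0,0)
Op 3: merge R3<->R0 -> R3=(0,0,0,0) R0=(0,0,0,0)
Op 4: inc R3 by 4 -> R3=(0,0,0,4) value=4
Op 5: merge R0<->R1 -> R0=(0,0,0,0) R1=(0,0,0,0)
Op 6: merge R1<->R2 -> R1=(0,0,0,0) R2=(0,0,0,0)
Op 7: merge R0<->R1 -> R0=(0,0,0,0) R1=(0,0,0,0)
Op 8: merge R0<->R2 -> R0=(0,0,0,0) R2=(0,0,0,0)
Op 9: inc R3 by 1 -> R3=(0,0,0,5) value=5
Op 10: merge R0<->R2 -> R0=(0,0,0,0) R2=(0,0,0,0)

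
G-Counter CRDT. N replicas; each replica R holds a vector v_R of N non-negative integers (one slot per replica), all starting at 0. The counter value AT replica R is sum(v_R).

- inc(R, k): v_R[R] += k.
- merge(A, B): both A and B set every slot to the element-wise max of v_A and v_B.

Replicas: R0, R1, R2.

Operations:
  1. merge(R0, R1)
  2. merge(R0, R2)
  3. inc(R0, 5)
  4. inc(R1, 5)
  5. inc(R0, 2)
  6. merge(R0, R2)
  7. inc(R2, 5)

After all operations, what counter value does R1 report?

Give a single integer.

Answer: 5

Derivation:
Op 1: merge R0<->R1 -> R0=(0,0,0) R1=(0,0,0)
Op 2: merge R0<->R2 -> R0=(0,0,0) R2=(0,0,0)
Op 3: inc R0 by 5 -> R0=(5,0,0) value=5
Op 4: inc R1 by 5 -> R1=(0,5,0) value=5
Op 5: inc R0 by 2 -> R0=(7,0,0) value=7
Op 6: merge R0<->R2 -> R0=(7,0,0) R2=(7,0,0)
Op 7: inc R2 by 5 -> R2=(7,0,5) value=12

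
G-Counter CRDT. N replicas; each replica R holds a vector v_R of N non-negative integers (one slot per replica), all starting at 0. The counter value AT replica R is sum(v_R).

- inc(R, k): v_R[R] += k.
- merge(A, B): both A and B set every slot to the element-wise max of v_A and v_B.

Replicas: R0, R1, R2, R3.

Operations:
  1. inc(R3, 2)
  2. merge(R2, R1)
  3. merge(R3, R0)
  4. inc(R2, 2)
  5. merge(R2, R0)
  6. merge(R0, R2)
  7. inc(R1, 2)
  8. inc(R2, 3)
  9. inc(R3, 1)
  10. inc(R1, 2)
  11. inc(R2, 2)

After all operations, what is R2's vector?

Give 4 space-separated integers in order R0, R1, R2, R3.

Op 1: inc R3 by 2 -> R3=(0,0,0,2) value=2
Op 2: merge R2<->R1 -> R2=(0,0,0,0) R1=(0,0,0,0)
Op 3: merge R3<->R0 -> R3=(0,0,0,2) R0=(0,0,0,2)
Op 4: inc R2 by 2 -> R2=(0,0,2,0) value=2
Op 5: merge R2<->R0 -> R2=(0,0,2,2) R0=(0,0,2,2)
Op 6: merge R0<->R2 -> R0=(0,0,2,2) R2=(0,0,2,2)
Op 7: inc R1 by 2 -> R1=(0,2,0,0) value=2
Op 8: inc R2 by 3 -> R2=(0,0,5,2) value=7
Op 9: inc R3 by 1 -> R3=(0,0,0,3) value=3
Op 10: inc R1 by 2 -> R1=(0,4,0,0) value=4
Op 11: inc R2 by 2 -> R2=(0,0,7,2) value=9

Answer: 0 0 7 2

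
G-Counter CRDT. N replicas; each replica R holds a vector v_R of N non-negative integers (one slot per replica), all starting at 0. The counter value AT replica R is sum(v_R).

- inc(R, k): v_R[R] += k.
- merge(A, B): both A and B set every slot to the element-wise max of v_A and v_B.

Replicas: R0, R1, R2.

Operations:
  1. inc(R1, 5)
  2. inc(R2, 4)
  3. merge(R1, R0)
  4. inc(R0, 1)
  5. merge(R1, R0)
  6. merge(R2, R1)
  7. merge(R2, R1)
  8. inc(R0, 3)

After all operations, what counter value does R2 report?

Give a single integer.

Op 1: inc R1 by 5 -> R1=(0,5,0) value=5
Op 2: inc R2 by 4 -> R2=(0,0,4) value=4
Op 3: merge R1<->R0 -> R1=(0,5,0) R0=(0,5,0)
Op 4: inc R0 by 1 -> R0=(1,5,0) value=6
Op 5: merge R1<->R0 -> R1=(1,5,0) R0=(1,5,0)
Op 6: merge R2<->R1 -> R2=(1,5,4) R1=(1,5,4)
Op 7: merge R2<->R1 -> R2=(1,5,4) R1=(1,5,4)
Op 8: inc R0 by 3 -> R0=(4,5,0) value=9

Answer: 10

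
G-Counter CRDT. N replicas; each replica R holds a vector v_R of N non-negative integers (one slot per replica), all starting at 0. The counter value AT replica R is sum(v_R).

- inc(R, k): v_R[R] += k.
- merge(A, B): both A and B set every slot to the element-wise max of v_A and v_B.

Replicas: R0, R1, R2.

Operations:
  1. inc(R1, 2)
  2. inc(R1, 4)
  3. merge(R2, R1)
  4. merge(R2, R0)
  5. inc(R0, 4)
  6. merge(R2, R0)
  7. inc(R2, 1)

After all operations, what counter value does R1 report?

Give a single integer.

Op 1: inc R1 by 2 -> R1=(0,2,0) value=2
Op 2: inc R1 by 4 -> R1=(0,6,0) value=6
Op 3: merge R2<->R1 -> R2=(0,6,0) R1=(0,6,0)
Op 4: merge R2<->R0 -> R2=(0,6,0) R0=(0,6,0)
Op 5: inc R0 by 4 -> R0=(4,6,0) value=10
Op 6: merge R2<->R0 -> R2=(4,6,0) R0=(4,6,0)
Op 7: inc R2 by 1 -> R2=(4,6,1) value=11

Answer: 6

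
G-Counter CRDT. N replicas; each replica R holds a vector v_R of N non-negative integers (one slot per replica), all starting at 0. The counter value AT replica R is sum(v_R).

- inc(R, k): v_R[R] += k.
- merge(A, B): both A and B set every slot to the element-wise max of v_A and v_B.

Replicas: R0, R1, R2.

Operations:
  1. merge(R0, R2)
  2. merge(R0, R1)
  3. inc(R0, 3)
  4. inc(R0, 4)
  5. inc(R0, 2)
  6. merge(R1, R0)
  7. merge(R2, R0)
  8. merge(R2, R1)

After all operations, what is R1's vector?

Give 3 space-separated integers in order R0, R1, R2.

Answer: 9 0 0

Derivation:
Op 1: merge R0<->R2 -> R0=(0,0,0) R2=(0,0,0)
Op 2: merge R0<->R1 -> R0=(0,0,0) R1=(0,0,0)
Op 3: inc R0 by 3 -> R0=(3,0,0) value=3
Op 4: inc R0 by 4 -> R0=(7,0,0) value=7
Op 5: inc R0 by 2 -> R0=(9,0,0) value=9
Op 6: merge R1<->R0 -> R1=(9,0,0) R0=(9,0,0)
Op 7: merge R2<->R0 -> R2=(9,0,0) R0=(9,0,0)
Op 8: merge R2<->R1 -> R2=(9,0,0) R1=(9,0,0)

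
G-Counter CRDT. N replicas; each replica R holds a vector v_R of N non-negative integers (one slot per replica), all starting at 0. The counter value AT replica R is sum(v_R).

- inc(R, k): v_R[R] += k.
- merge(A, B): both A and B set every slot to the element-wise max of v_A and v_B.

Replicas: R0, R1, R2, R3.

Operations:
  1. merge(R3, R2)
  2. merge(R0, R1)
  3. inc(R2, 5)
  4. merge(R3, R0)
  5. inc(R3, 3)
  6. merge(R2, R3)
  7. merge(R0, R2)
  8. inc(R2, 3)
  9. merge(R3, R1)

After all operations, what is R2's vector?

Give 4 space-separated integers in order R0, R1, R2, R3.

Answer: 0 0 8 3

Derivation:
Op 1: merge R3<->R2 -> R3=(0,0,0,0) R2=(0,0,0,0)
Op 2: merge R0<->R1 -> R0=(0,0,0,0) R1=(0,0,0,0)
Op 3: inc R2 by 5 -> R2=(0,0,5,0) value=5
Op 4: merge R3<->R0 -> R3=(0,0,0,0) R0=(0,0,0,0)
Op 5: inc R3 by 3 -> R3=(0,0,0,3) value=3
Op 6: merge R2<->R3 -> R2=(0,0,5,3) R3=(0,0,5,3)
Op 7: merge R0<->R2 -> R0=(0,0,5,3) R2=(0,0,5,3)
Op 8: inc R2 by 3 -> R2=(0,0,8,3) value=11
Op 9: merge R3<->R1 -> R3=(0,0,5,3) R1=(0,0,5,3)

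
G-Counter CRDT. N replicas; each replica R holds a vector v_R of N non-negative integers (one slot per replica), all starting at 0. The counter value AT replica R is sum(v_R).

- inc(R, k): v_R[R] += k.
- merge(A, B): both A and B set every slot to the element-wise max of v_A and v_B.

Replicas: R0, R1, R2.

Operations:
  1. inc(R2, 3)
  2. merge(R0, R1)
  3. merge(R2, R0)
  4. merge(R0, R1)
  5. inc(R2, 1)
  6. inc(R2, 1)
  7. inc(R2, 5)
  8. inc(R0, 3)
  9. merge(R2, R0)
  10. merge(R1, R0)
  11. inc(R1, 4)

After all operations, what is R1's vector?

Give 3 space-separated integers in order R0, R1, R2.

Op 1: inc R2 by 3 -> R2=(0,0,3) value=3
Op 2: merge R0<->R1 -> R0=(0,0,0) R1=(0,0,0)
Op 3: merge R2<->R0 -> R2=(0,0,3) R0=(0,0,3)
Op 4: merge R0<->R1 -> R0=(0,0,3) R1=(0,0,3)
Op 5: inc R2 by 1 -> R2=(0,0,4) value=4
Op 6: inc R2 by 1 -> R2=(0,0,5) value=5
Op 7: inc R2 by 5 -> R2=(0,0,10) value=10
Op 8: inc R0 by 3 -> R0=(3,0,3) value=6
Op 9: merge R2<->R0 -> R2=(3,0,10) R0=(3,0,10)
Op 10: merge R1<->R0 -> R1=(3,0,10) R0=(3,0,10)
Op 11: inc R1 by 4 -> R1=(3,4,10) value=17

Answer: 3 4 10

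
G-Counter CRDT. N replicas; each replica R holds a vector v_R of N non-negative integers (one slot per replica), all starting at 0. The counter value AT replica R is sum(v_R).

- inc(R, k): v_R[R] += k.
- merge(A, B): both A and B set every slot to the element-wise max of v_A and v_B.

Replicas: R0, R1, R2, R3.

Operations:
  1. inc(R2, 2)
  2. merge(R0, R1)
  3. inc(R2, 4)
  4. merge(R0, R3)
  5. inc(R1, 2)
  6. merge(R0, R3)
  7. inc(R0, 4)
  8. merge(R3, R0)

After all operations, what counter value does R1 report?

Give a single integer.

Op 1: inc R2 by 2 -> R2=(0,0,2,0) value=2
Op 2: merge R0<->R1 -> R0=(0,0,0,0) R1=(0,0,0,0)
Op 3: inc R2 by 4 -> R2=(0,0,6,0) value=6
Op 4: merge R0<->R3 -> R0=(0,0,0,0) R3=(0,0,0,0)
Op 5: inc R1 by 2 -> R1=(0,2,0,0) value=2
Op 6: merge R0<->R3 -> R0=(0,0,0,0) R3=(0,0,0,0)
Op 7: inc R0 by 4 -> R0=(4,0,0,0) value=4
Op 8: merge R3<->R0 -> R3=(4,0,0,0) R0=(4,0,0,0)

Answer: 2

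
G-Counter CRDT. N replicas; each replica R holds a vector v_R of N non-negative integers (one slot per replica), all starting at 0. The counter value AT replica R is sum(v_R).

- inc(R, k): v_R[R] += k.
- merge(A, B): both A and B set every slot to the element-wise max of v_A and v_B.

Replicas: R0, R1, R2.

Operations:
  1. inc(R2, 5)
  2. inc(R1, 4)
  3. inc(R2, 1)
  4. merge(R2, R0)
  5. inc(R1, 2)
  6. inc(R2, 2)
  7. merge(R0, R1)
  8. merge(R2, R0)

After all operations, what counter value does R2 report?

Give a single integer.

Op 1: inc R2 by 5 -> R2=(0,0,5) value=5
Op 2: inc R1 by 4 -> R1=(0,4,0) value=4
Op 3: inc R2 by 1 -> R2=(0,0,6) value=6
Op 4: merge R2<->R0 -> R2=(0,0,6) R0=(0,0,6)
Op 5: inc R1 by 2 -> R1=(0,6,0) value=6
Op 6: inc R2 by 2 -> R2=(0,0,8) value=8
Op 7: merge R0<->R1 -> R0=(0,6,6) R1=(0,6,6)
Op 8: merge R2<->R0 -> R2=(0,6,8) R0=(0,6,8)

Answer: 14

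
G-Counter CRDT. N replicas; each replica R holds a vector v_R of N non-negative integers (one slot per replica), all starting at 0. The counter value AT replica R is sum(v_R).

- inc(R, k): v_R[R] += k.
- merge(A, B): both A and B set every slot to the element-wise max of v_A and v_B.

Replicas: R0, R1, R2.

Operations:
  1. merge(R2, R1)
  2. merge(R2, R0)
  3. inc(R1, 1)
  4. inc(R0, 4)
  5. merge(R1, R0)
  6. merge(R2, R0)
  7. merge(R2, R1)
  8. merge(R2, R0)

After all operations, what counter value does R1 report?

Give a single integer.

Answer: 5

Derivation:
Op 1: merge R2<->R1 -> R2=(0,0,0) R1=(0,0,0)
Op 2: merge R2<->R0 -> R2=(0,0,0) R0=(0,0,0)
Op 3: inc R1 by 1 -> R1=(0,1,0) value=1
Op 4: inc R0 by 4 -> R0=(4,0,0) value=4
Op 5: merge R1<->R0 -> R1=(4,1,0) R0=(4,1,0)
Op 6: merge R2<->R0 -> R2=(4,1,0) R0=(4,1,0)
Op 7: merge R2<->R1 -> R2=(4,1,0) R1=(4,1,0)
Op 8: merge R2<->R0 -> R2=(4,1,0) R0=(4,1,0)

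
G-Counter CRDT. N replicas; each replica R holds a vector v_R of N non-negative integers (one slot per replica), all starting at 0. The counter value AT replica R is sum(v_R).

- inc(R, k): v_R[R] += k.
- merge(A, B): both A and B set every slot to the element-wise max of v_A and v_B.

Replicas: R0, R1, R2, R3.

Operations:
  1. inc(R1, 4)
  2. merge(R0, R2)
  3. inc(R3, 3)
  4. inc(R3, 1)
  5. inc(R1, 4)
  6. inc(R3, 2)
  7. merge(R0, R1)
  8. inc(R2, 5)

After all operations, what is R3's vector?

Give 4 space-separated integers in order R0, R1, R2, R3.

Op 1: inc R1 by 4 -> R1=(0,4,0,0) value=4
Op 2: merge R0<->R2 -> R0=(0,0,0,0) R2=(0,0,0,0)
Op 3: inc R3 by 3 -> R3=(0,0,0,3) value=3
Op 4: inc R3 by 1 -> R3=(0,0,0,4) value=4
Op 5: inc R1 by 4 -> R1=(0,8,0,0) value=8
Op 6: inc R3 by 2 -> R3=(0,0,0,6) value=6
Op 7: merge R0<->R1 -> R0=(0,8,0,0) R1=(0,8,0,0)
Op 8: inc R2 by 5 -> R2=(0,0,5,0) value=5

Answer: 0 0 0 6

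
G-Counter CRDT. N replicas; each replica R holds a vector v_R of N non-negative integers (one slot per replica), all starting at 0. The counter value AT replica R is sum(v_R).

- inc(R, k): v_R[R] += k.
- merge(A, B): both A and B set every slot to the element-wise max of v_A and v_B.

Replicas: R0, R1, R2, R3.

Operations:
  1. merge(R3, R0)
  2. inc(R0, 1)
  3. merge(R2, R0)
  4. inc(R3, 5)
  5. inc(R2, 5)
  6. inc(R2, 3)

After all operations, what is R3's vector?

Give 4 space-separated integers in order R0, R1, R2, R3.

Op 1: merge R3<->R0 -> R3=(0,0,0,0) R0=(0,0,0,0)
Op 2: inc R0 by 1 -> R0=(1,0,0,0) value=1
Op 3: merge R2<->R0 -> R2=(1,0,0,0) R0=(1,0,0,0)
Op 4: inc R3 by 5 -> R3=(0,0,0,5) value=5
Op 5: inc R2 by 5 -> R2=(1,0,5,0) value=6
Op 6: inc R2 by 3 -> R2=(1,0,8,0) value=9

Answer: 0 0 0 5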